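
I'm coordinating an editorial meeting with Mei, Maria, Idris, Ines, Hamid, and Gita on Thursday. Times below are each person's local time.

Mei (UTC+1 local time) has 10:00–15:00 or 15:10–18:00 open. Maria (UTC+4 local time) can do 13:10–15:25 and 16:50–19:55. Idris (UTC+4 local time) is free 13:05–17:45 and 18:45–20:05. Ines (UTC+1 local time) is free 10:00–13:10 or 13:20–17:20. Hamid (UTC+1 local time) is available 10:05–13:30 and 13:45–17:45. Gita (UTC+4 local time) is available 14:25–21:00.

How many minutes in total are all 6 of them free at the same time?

Mei in UTC: 09:00-14:00, 14:10-17:00 (subtract 1h to convert from UTC+1).
Maria in UTC: 09:10-11:25, 12:50-15:55 (subtract 4h to convert from UTC+4).
Idris in UTC: 09:05-13:45, 14:45-16:05 (subtract 4h to convert from UTC+4).
Ines in UTC: 09:00-12:10, 12:20-16:20 (subtract 1h to convert from UTC+1).
Hamid in UTC: 09:05-12:30, 12:45-16:45 (subtract 1h to convert from UTC+1).
Gita in UTC: 10:25-17:00 (subtract 4h to convert from UTC+4).
Mei ∩ Maria: 09:10-11:25, 12:50-14:00, 14:10-15:55.
Mei ∩ Maria ∩ Idris: 09:10-11:25, 12:50-13:45, 14:45-15:55.
Mei ∩ Maria ∩ Idris ∩ Ines: 09:10-11:25, 12:50-13:45, 14:45-15:55.
Mei ∩ Maria ∩ Idris ∩ Ines ∩ Hamid: 09:10-11:25, 12:50-13:45, 14:45-15:55.
Mei ∩ Maria ∩ Idris ∩ Ines ∩ Hamid ∩ Gita: 10:25-11:25, 12:50-13:45, 14:45-15:55.
Those are the intersection windows.
Summing the common windows: 60 + 55 + 70 = 185 minutes.

185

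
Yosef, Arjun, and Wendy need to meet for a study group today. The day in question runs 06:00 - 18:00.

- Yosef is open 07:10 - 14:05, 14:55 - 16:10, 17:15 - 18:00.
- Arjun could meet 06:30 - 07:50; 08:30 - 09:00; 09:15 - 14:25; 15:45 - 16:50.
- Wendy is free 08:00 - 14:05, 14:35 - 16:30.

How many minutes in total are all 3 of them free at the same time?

345

Yosef ∩ Arjun: 07:10-07:50, 08:30-09:00, 09:15-14:05, 15:45-16:10.
Yosef ∩ Arjun ∩ Wendy: 08:30-09:00, 09:15-14:05, 15:45-16:10.
Those are the intersection windows.
Summing the common windows: 30 + 290 + 25 = 345 minutes.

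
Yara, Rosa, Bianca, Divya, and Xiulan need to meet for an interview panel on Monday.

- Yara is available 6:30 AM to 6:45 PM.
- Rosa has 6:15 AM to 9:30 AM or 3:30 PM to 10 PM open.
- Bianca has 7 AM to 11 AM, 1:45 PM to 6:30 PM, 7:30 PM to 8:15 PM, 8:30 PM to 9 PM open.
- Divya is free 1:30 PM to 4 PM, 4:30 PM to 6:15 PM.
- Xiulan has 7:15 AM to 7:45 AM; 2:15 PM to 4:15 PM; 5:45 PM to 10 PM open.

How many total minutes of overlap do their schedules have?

Yara ∩ Rosa: 06:30-09:30, 15:30-18:45.
Yara ∩ Rosa ∩ Bianca: 07:00-09:30, 15:30-18:30.
Yara ∩ Rosa ∩ Bianca ∩ Divya: 15:30-16:00, 16:30-18:15.
Yara ∩ Rosa ∩ Bianca ∩ Divya ∩ Xiulan: 15:30-16:00, 17:45-18:15.
Summing the common windows: 30 + 30 = 60 minutes.

60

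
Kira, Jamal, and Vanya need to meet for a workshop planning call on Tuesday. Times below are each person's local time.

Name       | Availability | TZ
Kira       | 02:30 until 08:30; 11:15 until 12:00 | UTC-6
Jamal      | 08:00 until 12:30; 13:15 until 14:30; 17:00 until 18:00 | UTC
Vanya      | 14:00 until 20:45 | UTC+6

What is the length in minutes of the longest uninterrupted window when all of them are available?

Kira in UTC: 08:30-14:30, 17:15-18:00 (add 6h to convert from UTC-6).
Jamal in UTC: 08:00-12:30, 13:15-14:30, 17:00-18:00.
Vanya in UTC: 08:00-14:45 (subtract 6h to convert from UTC+6).
Kira ∩ Jamal: 08:30-12:30, 13:15-14:30, 17:15-18:00.
Kira ∩ Jamal ∩ Vanya: 08:30-12:30, 13:15-14:30.
The longest is 08:30-12:30 at 240 minutes.

240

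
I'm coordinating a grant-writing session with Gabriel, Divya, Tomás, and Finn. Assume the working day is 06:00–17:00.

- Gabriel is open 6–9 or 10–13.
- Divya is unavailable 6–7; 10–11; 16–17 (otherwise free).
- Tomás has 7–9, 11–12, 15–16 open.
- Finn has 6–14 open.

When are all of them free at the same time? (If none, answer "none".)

07:00-09:00, 11:00-12:00

Gabriel free: 06:00-09:00, 10:00-13:00.
Divya free: 07:00-10:00, 11:00-16:00 (invert busy blocks within the working day).
Tomás free: 07:00-09:00, 11:00-12:00, 15:00-16:00.
Finn free: 06:00-14:00.
Gabriel ∩ Divya: 07:00-09:00, 11:00-13:00.
Gabriel ∩ Divya ∩ Tomás: 07:00-09:00, 11:00-12:00.
Gabriel ∩ Divya ∩ Tomás ∩ Finn: 07:00-09:00, 11:00-12:00.
Those are the intersection windows.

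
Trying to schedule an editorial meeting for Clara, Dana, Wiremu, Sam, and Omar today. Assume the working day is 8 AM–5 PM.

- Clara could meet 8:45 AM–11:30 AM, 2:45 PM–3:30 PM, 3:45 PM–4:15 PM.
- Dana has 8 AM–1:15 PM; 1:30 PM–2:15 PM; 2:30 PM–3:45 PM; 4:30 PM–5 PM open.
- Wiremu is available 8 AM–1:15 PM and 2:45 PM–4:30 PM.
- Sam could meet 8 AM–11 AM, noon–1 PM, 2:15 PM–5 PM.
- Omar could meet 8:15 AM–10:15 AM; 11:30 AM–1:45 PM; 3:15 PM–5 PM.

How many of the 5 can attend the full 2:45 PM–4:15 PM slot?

Wiremu and Sam can make the full 14:45-16:15 slot — that's 2.

2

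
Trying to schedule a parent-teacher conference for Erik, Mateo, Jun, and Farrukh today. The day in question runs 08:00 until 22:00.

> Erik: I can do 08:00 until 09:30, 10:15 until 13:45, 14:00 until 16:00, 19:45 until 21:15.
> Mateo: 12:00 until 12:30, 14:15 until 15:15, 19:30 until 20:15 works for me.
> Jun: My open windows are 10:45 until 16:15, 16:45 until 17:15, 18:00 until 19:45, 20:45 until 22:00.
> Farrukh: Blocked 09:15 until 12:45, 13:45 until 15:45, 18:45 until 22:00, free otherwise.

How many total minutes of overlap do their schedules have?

Erik free: 08:00-09:30, 10:15-13:45, 14:00-16:00, 19:45-21:15.
Mateo free: 12:00-12:30, 14:15-15:15, 19:30-20:15.
Jun free: 10:45-16:15, 16:45-17:15, 18:00-19:45, 20:45-22:00.
Farrukh free: 08:00-09:15, 12:45-13:45, 15:45-18:45 (invert busy blocks within the working day).
Erik ∩ Mateo: 12:00-12:30, 14:15-15:15, 19:45-20:15.
Erik ∩ Mateo ∩ Jun: 12:00-12:30, 14:15-15:15.
Erik ∩ Mateo ∩ Jun ∩ Farrukh: ∅.
There is no time when everyone is free.
There is no common window, so the total is 0 minutes.

0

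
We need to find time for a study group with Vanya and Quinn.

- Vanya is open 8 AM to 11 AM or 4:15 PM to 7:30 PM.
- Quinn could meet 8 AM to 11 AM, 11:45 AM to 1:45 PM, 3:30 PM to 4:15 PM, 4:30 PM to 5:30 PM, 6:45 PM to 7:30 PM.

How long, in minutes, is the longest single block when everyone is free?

Vanya ∩ Quinn: 08:00-11:00, 16:30-17:30, 18:45-19:30.
The longest is 08:00-11:00 at 180 minutes.

180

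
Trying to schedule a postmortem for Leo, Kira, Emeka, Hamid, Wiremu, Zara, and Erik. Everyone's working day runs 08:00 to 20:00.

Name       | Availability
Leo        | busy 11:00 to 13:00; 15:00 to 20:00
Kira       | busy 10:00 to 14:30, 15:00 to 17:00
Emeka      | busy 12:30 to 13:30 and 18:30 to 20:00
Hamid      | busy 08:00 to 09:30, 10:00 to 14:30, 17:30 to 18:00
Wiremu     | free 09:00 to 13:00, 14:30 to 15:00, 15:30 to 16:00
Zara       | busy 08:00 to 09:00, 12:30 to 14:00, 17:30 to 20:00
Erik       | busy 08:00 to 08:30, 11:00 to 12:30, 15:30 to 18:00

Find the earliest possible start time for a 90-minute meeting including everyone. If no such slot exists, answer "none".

Leo free: 08:00-11:00, 13:00-15:00 (invert busy blocks within the working day).
Kira free: 08:00-10:00, 14:30-15:00, 17:00-20:00 (invert busy blocks within the working day).
Emeka free: 08:00-12:30, 13:30-18:30 (invert busy blocks within the working day).
Hamid free: 09:30-10:00, 14:30-17:30, 18:00-20:00 (invert busy blocks within the working day).
Wiremu free: 09:00-13:00, 14:30-15:00, 15:30-16:00.
Zara free: 09:00-12:30, 14:00-17:30 (invert busy blocks within the working day).
Erik free: 08:30-11:00, 12:30-15:30, 18:00-20:00 (invert busy blocks within the working day).
Leo ∩ Kira: 08:00-10:00, 14:30-15:00.
Leo ∩ Kira ∩ Emeka: 08:00-10:00, 14:30-15:00.
Leo ∩ Kira ∩ Emeka ∩ Hamid: 09:30-10:00, 14:30-15:00.
Leo ∩ Kira ∩ Emeka ∩ Hamid ∩ Wiremu: 09:30-10:00, 14:30-15:00.
Leo ∩ Kira ∩ Emeka ∩ Hamid ∩ Wiremu ∩ Zara: 09:30-10:00, 14:30-15:00.
Leo ∩ Kira ∩ Emeka ∩ Hamid ∩ Wiremu ∩ Zara ∩ Erik: 09:30-10:00, 14:30-15:00.
No common window is at least 90 minutes long.

none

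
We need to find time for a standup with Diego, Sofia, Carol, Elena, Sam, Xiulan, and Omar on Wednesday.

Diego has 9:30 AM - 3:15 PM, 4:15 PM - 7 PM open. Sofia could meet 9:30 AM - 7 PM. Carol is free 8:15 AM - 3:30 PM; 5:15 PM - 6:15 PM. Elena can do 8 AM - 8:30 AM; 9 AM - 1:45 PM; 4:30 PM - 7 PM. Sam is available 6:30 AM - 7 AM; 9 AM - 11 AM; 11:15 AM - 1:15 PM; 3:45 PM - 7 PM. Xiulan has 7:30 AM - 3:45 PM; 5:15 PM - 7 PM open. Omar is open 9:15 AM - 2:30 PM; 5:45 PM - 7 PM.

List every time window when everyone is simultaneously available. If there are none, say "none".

09:30-11:00, 11:15-13:15, 17:45-18:15

Diego ∩ Sofia: 09:30-15:15, 16:15-19:00.
Diego ∩ Sofia ∩ Carol: 09:30-15:15, 17:15-18:15.
Diego ∩ Sofia ∩ Carol ∩ Elena: 09:30-13:45, 17:15-18:15.
Diego ∩ Sofia ∩ Carol ∩ Elena ∩ Sam: 09:30-11:00, 11:15-13:15, 17:15-18:15.
Diego ∩ Sofia ∩ Carol ∩ Elena ∩ Sam ∩ Xiulan: 09:30-11:00, 11:15-13:15, 17:15-18:15.
Diego ∩ Sofia ∩ Carol ∩ Elena ∩ Sam ∩ Xiulan ∩ Omar: 09:30-11:00, 11:15-13:15, 17:45-18:15.
So the common availability across everyone is 09:30-11:00, 11:15-13:15, 17:45-18:15.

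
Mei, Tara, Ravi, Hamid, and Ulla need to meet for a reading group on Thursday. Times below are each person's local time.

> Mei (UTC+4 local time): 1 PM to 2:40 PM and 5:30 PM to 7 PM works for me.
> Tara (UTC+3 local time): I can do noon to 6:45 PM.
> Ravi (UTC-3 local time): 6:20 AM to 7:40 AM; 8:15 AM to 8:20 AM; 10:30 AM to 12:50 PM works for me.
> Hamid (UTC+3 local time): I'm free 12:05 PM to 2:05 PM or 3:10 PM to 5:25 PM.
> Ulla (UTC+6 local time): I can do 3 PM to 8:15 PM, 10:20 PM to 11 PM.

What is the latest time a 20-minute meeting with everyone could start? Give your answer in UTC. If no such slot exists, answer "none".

Mei in UTC: 09:00-10:40, 13:30-15:00 (subtract 4h to convert from UTC+4).
Tara in UTC: 09:00-15:45 (subtract 3h to convert from UTC+3).
Ravi in UTC: 09:20-10:40, 11:15-11:20, 13:30-15:50 (add 3h to convert from UTC-3).
Hamid in UTC: 09:05-11:05, 12:10-14:25 (subtract 3h to convert from UTC+3).
Ulla in UTC: 09:00-14:15, 16:20-17:00 (subtract 6h to convert from UTC+6).
Mei ∩ Tara: 09:00-10:40, 13:30-15:00.
Mei ∩ Tara ∩ Ravi: 09:20-10:40, 13:30-15:00.
Mei ∩ Tara ∩ Ravi ∩ Hamid: 09:20-10:40, 13:30-14:25.
Mei ∩ Tara ∩ Ravi ∩ Hamid ∩ Ulla: 09:20-10:40, 13:30-14:15.
The last common window of at least 20 minutes is 13:30-14:15; a 20-minute meeting can start as late as 13:55 and still end by 14:15.

13:55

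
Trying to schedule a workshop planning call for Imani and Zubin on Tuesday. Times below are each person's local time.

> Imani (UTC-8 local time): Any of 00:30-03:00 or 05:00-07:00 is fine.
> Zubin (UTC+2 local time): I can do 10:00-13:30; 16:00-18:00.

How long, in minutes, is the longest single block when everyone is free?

Imani in UTC: 08:30-11:00, 13:00-15:00 (add 8h to convert from UTC-8).
Zubin in UTC: 08:00-11:30, 14:00-16:00 (subtract 2h to convert from UTC+2).
Imani ∩ Zubin: 08:30-11:00, 14:00-15:00.
The longest is 08:30-11:00 at 150 minutes.

150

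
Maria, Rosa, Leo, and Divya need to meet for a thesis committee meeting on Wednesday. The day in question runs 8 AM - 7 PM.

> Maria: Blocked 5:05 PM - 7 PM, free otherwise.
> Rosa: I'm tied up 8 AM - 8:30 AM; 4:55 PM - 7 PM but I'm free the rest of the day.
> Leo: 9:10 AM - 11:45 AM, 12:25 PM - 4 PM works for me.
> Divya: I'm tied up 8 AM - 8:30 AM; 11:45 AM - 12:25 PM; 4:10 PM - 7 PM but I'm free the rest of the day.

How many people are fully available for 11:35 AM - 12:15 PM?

2

Maria free: 08:00-17:05 (invert busy blocks within the working day).
Rosa free: 08:30-16:55 (invert busy blocks within the working day).
Leo free: 09:10-11:45, 12:25-16:00.
Divya free: 08:30-11:45, 12:25-16:10 (invert busy blocks within the working day).
Maria and Rosa can make the full 11:35-12:15 slot — that's 2.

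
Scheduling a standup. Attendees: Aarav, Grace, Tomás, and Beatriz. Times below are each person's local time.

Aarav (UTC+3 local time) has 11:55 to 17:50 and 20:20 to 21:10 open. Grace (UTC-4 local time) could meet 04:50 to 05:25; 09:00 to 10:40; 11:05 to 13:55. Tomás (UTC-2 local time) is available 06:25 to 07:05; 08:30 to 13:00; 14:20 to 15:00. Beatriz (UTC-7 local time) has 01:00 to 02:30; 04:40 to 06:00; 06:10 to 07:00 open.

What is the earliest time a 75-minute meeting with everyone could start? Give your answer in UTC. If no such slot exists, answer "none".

Aarav in UTC: 08:55-14:50, 17:20-18:10 (subtract 3h to convert from UTC+3).
Grace in UTC: 08:50-09:25, 13:00-14:40, 15:05-17:55 (add 4h to convert from UTC-4).
Tomás in UTC: 08:25-09:05, 10:30-15:00, 16:20-17:00 (add 2h to convert from UTC-2).
Beatriz in UTC: 08:00-09:30, 11:40-13:00, 13:10-14:00 (add 7h to convert from UTC-7).
Aarav ∩ Grace: 08:55-09:25, 13:00-14:40, 17:20-17:55.
Aarav ∩ Grace ∩ Tomás: 08:55-09:05, 13:00-14:40.
Aarav ∩ Grace ∩ Tomás ∩ Beatriz: 08:55-09:05, 13:10-14:00.
So the common availability across everyone is 08:55-09:05, 13:10-14:00.
No common window is at least 75 minutes long.

none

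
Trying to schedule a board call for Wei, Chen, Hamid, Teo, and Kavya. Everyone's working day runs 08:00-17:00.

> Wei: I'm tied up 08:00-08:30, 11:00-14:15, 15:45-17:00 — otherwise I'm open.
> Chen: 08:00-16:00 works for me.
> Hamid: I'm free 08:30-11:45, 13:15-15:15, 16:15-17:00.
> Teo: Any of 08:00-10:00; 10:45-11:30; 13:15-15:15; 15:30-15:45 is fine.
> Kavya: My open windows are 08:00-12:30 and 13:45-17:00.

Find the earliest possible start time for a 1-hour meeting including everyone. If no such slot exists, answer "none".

Wei free: 08:30-11:00, 14:15-15:45 (invert busy blocks within the working day).
Chen free: 08:00-16:00.
Hamid free: 08:30-11:45, 13:15-15:15, 16:15-17:00.
Teo free: 08:00-10:00, 10:45-11:30, 13:15-15:15, 15:30-15:45.
Kavya free: 08:00-12:30, 13:45-17:00.
Wei ∩ Chen: 08:30-11:00, 14:15-15:45.
Wei ∩ Chen ∩ Hamid: 08:30-11:00, 14:15-15:15.
Wei ∩ Chen ∩ Hamid ∩ Teo: 08:30-10:00, 10:45-11:00, 14:15-15:15.
Wei ∩ Chen ∩ Hamid ∩ Teo ∩ Kavya: 08:30-10:00, 10:45-11:00, 14:15-15:15.
Those are the intersection windows.
The first common window of at least 60 minutes is 08:30-10:00, so the earliest start is 08:30.

08:30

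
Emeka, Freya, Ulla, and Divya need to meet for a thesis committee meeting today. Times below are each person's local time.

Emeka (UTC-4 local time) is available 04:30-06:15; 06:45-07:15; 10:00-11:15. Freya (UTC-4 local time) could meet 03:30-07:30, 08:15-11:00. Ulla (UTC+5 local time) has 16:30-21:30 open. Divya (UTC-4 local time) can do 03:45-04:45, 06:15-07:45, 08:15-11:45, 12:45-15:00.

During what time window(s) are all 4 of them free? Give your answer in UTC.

Emeka in UTC: 08:30-10:15, 10:45-11:15, 14:00-15:15 (add 4h to convert from UTC-4).
Freya in UTC: 07:30-11:30, 12:15-15:00 (add 4h to convert from UTC-4).
Ulla in UTC: 11:30-16:30 (subtract 5h to convert from UTC+5).
Divya in UTC: 07:45-08:45, 10:15-11:45, 12:15-15:45, 16:45-19:00 (add 4h to convert from UTC-4).
Emeka ∩ Freya: 08:30-10:15, 10:45-11:15, 14:00-15:00.
Emeka ∩ Freya ∩ Ulla: 14:00-15:00.
Emeka ∩ Freya ∩ Ulla ∩ Divya: 14:00-15:00.

14:00-15:00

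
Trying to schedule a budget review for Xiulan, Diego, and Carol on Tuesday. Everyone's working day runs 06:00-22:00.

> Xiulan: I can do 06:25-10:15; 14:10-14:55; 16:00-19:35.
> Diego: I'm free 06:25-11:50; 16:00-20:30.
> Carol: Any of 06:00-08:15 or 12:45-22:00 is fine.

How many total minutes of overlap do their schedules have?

Xiulan ∩ Diego: 06:25-10:15, 16:00-19:35.
Xiulan ∩ Diego ∩ Carol: 06:25-08:15, 16:00-19:35.
Those are the intersection windows.
Summing the common windows: 110 + 215 = 325 minutes.

325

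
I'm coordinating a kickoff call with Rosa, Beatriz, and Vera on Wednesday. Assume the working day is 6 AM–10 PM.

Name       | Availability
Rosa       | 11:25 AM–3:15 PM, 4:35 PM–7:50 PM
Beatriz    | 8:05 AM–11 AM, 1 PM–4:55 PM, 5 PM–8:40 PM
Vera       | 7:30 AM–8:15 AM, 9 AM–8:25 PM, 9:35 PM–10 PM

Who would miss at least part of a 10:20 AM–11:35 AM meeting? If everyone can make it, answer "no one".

Beatriz, Rosa

Rosa: not fully free for 10:20-11:35. Beatriz: not fully free for 10:20-11:35. Vera: free for 10:20-11:35.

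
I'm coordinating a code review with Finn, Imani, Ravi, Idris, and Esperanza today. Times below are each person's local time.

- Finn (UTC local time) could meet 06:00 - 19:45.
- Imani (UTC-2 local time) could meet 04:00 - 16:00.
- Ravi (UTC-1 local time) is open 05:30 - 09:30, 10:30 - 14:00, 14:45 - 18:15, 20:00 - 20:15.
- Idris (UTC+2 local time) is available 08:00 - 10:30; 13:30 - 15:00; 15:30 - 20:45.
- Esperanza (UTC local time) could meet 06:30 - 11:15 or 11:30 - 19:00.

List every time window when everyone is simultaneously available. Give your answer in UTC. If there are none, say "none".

06:30-08:30, 11:30-13:00, 13:30-15:00, 15:45-18:00

Finn in UTC: 06:00-19:45.
Imani in UTC: 06:00-18:00 (add 2h to convert from UTC-2).
Ravi in UTC: 06:30-10:30, 11:30-15:00, 15:45-19:15, 21:00-21:15 (add 1h to convert from UTC-1).
Idris in UTC: 06:00-08:30, 11:30-13:00, 13:30-18:45 (subtract 2h to convert from UTC+2).
Esperanza in UTC: 06:30-11:15, 11:30-19:00.
Finn ∩ Imani: 06:00-18:00.
Finn ∩ Imani ∩ Ravi: 06:30-10:30, 11:30-15:00, 15:45-18:00.
Finn ∩ Imani ∩ Ravi ∩ Idris: 06:30-08:30, 11:30-13:00, 13:30-15:00, 15:45-18:00.
Finn ∩ Imani ∩ Ravi ∩ Idris ∩ Esperanza: 06:30-08:30, 11:30-13:00, 13:30-15:00, 15:45-18:00.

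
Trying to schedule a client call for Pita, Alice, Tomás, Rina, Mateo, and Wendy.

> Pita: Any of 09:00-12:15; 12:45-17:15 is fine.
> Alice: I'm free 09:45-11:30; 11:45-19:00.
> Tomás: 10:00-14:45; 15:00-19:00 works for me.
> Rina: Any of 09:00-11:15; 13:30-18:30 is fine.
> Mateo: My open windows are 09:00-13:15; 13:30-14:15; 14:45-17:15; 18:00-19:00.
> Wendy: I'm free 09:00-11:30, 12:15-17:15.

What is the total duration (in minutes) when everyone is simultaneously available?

255

Pita ∩ Alice: 09:45-11:30, 11:45-12:15, 12:45-17:15.
Pita ∩ Alice ∩ Tomás: 10:00-11:30, 11:45-12:15, 12:45-14:45, 15:00-17:15.
Pita ∩ Alice ∩ Tomás ∩ Rina: 10:00-11:15, 13:30-14:45, 15:00-17:15.
Pita ∩ Alice ∩ Tomás ∩ Rina ∩ Mateo: 10:00-11:15, 13:30-14:15, 15:00-17:15.
Pita ∩ Alice ∩ Tomás ∩ Rina ∩ Mateo ∩ Wendy: 10:00-11:15, 13:30-14:15, 15:00-17:15.
Those are the intersection windows.
Summing the common windows: 75 + 45 + 135 = 255 minutes.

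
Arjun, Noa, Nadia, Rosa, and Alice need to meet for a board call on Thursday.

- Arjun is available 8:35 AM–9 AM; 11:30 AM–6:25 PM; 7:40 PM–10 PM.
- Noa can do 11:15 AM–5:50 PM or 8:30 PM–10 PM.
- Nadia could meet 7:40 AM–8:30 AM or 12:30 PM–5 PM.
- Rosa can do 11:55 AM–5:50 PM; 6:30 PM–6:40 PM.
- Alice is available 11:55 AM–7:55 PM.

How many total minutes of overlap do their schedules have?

Arjun ∩ Noa: 11:30-17:50, 20:30-22:00.
Arjun ∩ Noa ∩ Nadia: 12:30-17:00.
Arjun ∩ Noa ∩ Nadia ∩ Rosa: 12:30-17:00.
Arjun ∩ Noa ∩ Nadia ∩ Rosa ∩ Alice: 12:30-17:00.
So the common availability across everyone is 12:30-17:00.
That's a single block of 270 minutes.

270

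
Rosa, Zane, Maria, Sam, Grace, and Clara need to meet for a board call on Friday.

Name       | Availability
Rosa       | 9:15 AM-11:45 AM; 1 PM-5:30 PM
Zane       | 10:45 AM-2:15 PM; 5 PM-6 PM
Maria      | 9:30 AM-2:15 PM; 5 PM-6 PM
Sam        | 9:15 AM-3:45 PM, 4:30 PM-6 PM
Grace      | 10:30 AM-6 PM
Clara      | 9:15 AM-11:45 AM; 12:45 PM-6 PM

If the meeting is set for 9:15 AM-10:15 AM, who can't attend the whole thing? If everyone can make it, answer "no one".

Rosa: free for 09:15-10:15. Zane: not fully free for 09:15-10:15. Maria: not fully free for 09:15-10:15. Sam: free for 09:15-10:15. Grace: not fully free for 09:15-10:15. Clara: free for 09:15-10:15.

Grace, Maria, Zane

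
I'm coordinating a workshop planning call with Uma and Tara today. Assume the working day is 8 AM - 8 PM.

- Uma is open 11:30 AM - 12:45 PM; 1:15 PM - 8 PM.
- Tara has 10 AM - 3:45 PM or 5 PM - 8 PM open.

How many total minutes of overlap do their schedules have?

405

Uma ∩ Tara: 11:30-12:45, 13:15-15:45, 17:00-20:00.
So the common availability across everyone is 11:30-12:45, 13:15-15:45, 17:00-20:00.
Summing the common windows: 75 + 150 + 180 = 405 minutes.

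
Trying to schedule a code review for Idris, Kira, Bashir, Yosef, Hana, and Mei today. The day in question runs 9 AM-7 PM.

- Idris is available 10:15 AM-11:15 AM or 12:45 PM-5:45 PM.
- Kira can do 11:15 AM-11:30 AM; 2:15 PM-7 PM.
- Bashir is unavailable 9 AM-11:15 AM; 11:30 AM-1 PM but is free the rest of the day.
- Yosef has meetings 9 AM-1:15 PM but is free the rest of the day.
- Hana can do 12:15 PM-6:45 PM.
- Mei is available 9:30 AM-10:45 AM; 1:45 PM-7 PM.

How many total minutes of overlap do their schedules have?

210

Idris free: 10:15-11:15, 12:45-17:45.
Kira free: 11:15-11:30, 14:15-19:00.
Bashir free: 11:15-11:30, 13:00-19:00 (invert busy blocks within the working day).
Yosef free: 13:15-19:00 (invert busy blocks within the working day).
Hana free: 12:15-18:45.
Mei free: 09:30-10:45, 13:45-19:00.
Idris ∩ Kira: 14:15-17:45.
Idris ∩ Kira ∩ Bashir: 14:15-17:45.
Idris ∩ Kira ∩ Bashir ∩ Yosef: 14:15-17:45.
Idris ∩ Kira ∩ Bashir ∩ Yosef ∩ Hana: 14:15-17:45.
Idris ∩ Kira ∩ Bashir ∩ Yosef ∩ Hana ∩ Mei: 14:15-17:45.
That's a single block of 210 minutes.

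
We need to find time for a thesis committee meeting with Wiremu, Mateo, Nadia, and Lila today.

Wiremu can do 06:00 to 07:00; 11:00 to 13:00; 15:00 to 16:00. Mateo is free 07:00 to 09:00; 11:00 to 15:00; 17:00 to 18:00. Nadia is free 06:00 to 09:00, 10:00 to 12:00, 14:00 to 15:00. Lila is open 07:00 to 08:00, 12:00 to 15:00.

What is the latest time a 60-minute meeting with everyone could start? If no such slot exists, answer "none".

Wiremu ∩ Mateo: 11:00-13:00.
Wiremu ∩ Mateo ∩ Nadia: 11:00-12:00.
Wiremu ∩ Mateo ∩ Nadia ∩ Lila: ∅.
There is no time when everyone is free.
No common window is at least 60 minutes long.

none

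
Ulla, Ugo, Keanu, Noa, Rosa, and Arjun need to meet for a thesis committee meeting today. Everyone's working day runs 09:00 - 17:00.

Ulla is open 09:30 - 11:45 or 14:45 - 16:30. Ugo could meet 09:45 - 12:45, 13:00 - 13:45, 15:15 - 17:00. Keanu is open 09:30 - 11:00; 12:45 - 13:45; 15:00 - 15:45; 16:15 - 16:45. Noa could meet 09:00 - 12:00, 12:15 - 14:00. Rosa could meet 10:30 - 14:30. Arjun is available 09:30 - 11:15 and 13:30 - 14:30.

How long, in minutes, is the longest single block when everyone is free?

Ulla ∩ Ugo: 09:45-11:45, 15:15-16:30.
Ulla ∩ Ugo ∩ Keanu: 09:45-11:00, 15:15-15:45, 16:15-16:30.
Ulla ∩ Ugo ∩ Keanu ∩ Noa: 09:45-11:00.
Ulla ∩ Ugo ∩ Keanu ∩ Noa ∩ Rosa: 10:30-11:00.
Ulla ∩ Ugo ∩ Keanu ∩ Noa ∩ Rosa ∩ Arjun: 10:30-11:00.
So the common availability across everyone is 10:30-11:00.
The longest is 10:30-11:00 at 30 minutes.

30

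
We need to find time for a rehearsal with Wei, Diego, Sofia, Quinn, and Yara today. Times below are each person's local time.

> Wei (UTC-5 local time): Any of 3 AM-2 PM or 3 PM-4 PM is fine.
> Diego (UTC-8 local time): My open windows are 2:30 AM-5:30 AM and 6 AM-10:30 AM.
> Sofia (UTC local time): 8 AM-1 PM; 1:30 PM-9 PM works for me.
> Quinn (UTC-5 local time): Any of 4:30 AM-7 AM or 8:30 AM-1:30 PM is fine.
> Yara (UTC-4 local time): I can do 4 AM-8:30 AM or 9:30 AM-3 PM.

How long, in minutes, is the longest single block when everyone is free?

270

Wei in UTC: 08:00-19:00, 20:00-21:00 (add 5h to convert from UTC-5).
Diego in UTC: 10:30-13:30, 14:00-18:30 (add 8h to convert from UTC-8).
Sofia in UTC: 08:00-13:00, 13:30-21:00.
Quinn in UTC: 09:30-12:00, 13:30-18:30 (add 5h to convert from UTC-5).
Yara in UTC: 08:00-12:30, 13:30-19:00 (add 4h to convert from UTC-4).
Wei ∩ Diego: 10:30-13:30, 14:00-18:30.
Wei ∩ Diego ∩ Sofia: 10:30-13:00, 14:00-18:30.
Wei ∩ Diego ∩ Sofia ∩ Quinn: 10:30-12:00, 14:00-18:30.
Wei ∩ Diego ∩ Sofia ∩ Quinn ∩ Yara: 10:30-12:00, 14:00-18:30.
Those are the intersection windows.
The longest is 14:00-18:30 at 270 minutes.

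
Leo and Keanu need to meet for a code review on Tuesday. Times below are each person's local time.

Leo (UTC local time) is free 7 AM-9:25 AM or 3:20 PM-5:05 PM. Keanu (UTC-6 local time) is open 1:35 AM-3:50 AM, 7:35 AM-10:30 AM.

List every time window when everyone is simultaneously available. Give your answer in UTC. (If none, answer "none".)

Leo in UTC: 07:00-09:25, 15:20-17:05.
Keanu in UTC: 07:35-09:50, 13:35-16:30 (add 6h to convert from UTC-6).
Leo ∩ Keanu: 07:35-09:25, 15:20-16:30.
Those are the intersection windows.

07:35-09:25, 15:20-16:30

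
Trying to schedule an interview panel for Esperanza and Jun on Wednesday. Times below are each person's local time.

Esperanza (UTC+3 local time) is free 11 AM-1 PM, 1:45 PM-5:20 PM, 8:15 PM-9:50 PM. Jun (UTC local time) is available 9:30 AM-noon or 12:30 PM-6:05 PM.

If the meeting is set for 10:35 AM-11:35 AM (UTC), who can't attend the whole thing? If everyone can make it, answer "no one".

Esperanza in UTC: 08:00-10:00, 10:45-14:20, 17:15-18:50 (subtract 3h to convert from UTC+3).
Jun in UTC: 09:30-12:00, 12:30-18:05.
Esperanza: not fully free for 10:35-11:35. Jun: free for 10:35-11:35.

Esperanza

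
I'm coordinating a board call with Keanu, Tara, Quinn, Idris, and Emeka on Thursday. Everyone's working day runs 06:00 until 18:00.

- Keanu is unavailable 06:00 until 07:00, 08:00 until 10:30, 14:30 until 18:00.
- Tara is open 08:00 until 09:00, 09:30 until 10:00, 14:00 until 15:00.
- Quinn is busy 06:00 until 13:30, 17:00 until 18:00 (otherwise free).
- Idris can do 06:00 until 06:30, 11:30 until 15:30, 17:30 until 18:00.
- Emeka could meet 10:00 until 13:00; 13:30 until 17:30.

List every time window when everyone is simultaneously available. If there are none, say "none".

Keanu free: 07:00-08:00, 10:30-14:30 (invert busy blocks within the working day).
Tara free: 08:00-09:00, 09:30-10:00, 14:00-15:00.
Quinn free: 13:30-17:00 (invert busy blocks within the working day).
Idris free: 06:00-06:30, 11:30-15:30, 17:30-18:00.
Emeka free: 10:00-13:00, 13:30-17:30.
Keanu ∩ Tara: 14:00-14:30.
Keanu ∩ Tara ∩ Quinn: 14:00-14:30.
Keanu ∩ Tara ∩ Quinn ∩ Idris: 14:00-14:30.
Keanu ∩ Tara ∩ Quinn ∩ Idris ∩ Emeka: 14:00-14:30.
Those are the intersection windows.

14:00-14:30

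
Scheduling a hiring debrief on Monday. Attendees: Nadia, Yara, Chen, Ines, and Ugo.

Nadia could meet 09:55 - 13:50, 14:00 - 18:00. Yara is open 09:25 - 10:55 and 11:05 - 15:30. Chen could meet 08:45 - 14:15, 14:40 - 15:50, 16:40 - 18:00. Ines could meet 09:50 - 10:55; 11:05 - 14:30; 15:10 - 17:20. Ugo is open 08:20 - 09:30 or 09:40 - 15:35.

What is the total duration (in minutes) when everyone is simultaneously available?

Nadia ∩ Yara: 09:55-10:55, 11:05-13:50, 14:00-15:30.
Nadia ∩ Yara ∩ Chen: 09:55-10:55, 11:05-13:50, 14:00-14:15, 14:40-15:30.
Nadia ∩ Yara ∩ Chen ∩ Ines: 09:55-10:55, 11:05-13:50, 14:00-14:15, 15:10-15:30.
Nadia ∩ Yara ∩ Chen ∩ Ines ∩ Ugo: 09:55-10:55, 11:05-13:50, 14:00-14:15, 15:10-15:30.
Those are the intersection windows.
Summing the common windows: 60 + 165 + 15 + 20 = 260 minutes.

260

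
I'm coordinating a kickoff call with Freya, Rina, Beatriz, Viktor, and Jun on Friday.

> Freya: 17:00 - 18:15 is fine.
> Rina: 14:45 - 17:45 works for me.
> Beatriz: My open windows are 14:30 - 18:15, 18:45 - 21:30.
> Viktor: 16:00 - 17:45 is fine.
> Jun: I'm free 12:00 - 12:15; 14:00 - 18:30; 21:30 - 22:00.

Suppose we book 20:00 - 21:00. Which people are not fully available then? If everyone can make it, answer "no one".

Freya: not fully free for 20:00-21:00. Rina: not fully free for 20:00-21:00. Beatriz: free for 20:00-21:00. Viktor: not fully free for 20:00-21:00. Jun: not fully free for 20:00-21:00.

Freya, Jun, Rina, Viktor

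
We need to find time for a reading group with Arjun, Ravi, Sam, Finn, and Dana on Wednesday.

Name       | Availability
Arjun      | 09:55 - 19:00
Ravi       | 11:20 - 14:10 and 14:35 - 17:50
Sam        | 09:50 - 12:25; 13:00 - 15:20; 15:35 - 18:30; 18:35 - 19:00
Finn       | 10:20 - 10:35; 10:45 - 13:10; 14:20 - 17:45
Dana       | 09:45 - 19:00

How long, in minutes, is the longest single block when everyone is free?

Arjun ∩ Ravi: 11:20-14:10, 14:35-17:50.
Arjun ∩ Ravi ∩ Sam: 11:20-12:25, 13:00-14:10, 14:35-15:20, 15:35-17:50.
Arjun ∩ Ravi ∩ Sam ∩ Finn: 11:20-12:25, 13:00-13:10, 14:35-15:20, 15:35-17:45.
Arjun ∩ Ravi ∩ Sam ∩ Finn ∩ Dana: 11:20-12:25, 13:00-13:10, 14:35-15:20, 15:35-17:45.
The longest is 15:35-17:45 at 130 minutes.

130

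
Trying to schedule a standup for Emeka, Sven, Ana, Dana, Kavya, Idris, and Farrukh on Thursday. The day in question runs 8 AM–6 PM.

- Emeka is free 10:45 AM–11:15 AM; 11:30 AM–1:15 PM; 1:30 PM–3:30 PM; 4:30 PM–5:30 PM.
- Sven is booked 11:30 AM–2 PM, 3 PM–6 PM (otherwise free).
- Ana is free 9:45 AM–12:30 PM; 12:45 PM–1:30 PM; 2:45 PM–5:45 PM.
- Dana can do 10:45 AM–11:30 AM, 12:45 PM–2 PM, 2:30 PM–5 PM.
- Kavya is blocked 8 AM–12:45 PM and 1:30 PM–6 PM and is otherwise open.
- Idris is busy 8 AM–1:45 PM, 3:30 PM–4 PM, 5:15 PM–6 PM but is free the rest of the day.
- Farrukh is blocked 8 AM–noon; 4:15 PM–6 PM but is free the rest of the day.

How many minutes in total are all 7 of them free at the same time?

Emeka free: 10:45-11:15, 11:30-13:15, 13:30-15:30, 16:30-17:30.
Sven free: 08:00-11:30, 14:00-15:00 (invert busy blocks within the working day).
Ana free: 09:45-12:30, 12:45-13:30, 14:45-17:45.
Dana free: 10:45-11:30, 12:45-14:00, 14:30-17:00.
Kavya free: 12:45-13:30 (invert busy blocks within the working day).
Idris free: 13:45-15:30, 16:00-17:15 (invert busy blocks within the working day).
Farrukh free: 12:00-16:15 (invert busy blocks within the working day).
Emeka ∩ Sven: 10:45-11:15, 14:00-15:00.
Emeka ∩ Sven ∩ Ana: 10:45-11:15, 14:45-15:00.
Emeka ∩ Sven ∩ Ana ∩ Dana: 10:45-11:15, 14:45-15:00.
Emeka ∩ Sven ∩ Ana ∩ Dana ∩ Kavya: ∅.
Emeka ∩ Sven ∩ Ana ∩ Dana ∩ Kavya ∩ Idris: ∅.
Emeka ∩ Sven ∩ Ana ∩ Dana ∩ Kavya ∩ Idris ∩ Farrukh: ∅.
There is no time when everyone is free.
There is no common window, so the total is 0 minutes.

0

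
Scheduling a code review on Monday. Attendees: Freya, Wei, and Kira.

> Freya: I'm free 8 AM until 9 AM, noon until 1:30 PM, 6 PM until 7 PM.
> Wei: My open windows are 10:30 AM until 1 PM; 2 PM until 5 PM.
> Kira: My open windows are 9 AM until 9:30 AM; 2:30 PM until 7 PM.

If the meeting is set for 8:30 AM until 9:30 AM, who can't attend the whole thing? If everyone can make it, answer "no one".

Freya, Kira, Wei

Freya: not fully free for 08:30-09:30. Wei: not fully free for 08:30-09:30. Kira: not fully free for 08:30-09:30.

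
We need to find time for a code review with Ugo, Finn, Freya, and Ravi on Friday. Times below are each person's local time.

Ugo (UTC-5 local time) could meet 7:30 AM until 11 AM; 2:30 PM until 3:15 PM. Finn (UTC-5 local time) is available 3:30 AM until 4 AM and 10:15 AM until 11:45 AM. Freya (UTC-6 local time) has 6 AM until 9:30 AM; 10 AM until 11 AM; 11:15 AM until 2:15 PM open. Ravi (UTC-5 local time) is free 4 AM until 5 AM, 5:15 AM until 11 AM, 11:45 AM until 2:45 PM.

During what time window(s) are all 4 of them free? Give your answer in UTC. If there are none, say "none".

Ugo in UTC: 12:30-16:00, 19:30-20:15 (add 5h to convert from UTC-5).
Finn in UTC: 08:30-09:00, 15:15-16:45 (add 5h to convert from UTC-5).
Freya in UTC: 12:00-15:30, 16:00-17:00, 17:15-20:15 (add 6h to convert from UTC-6).
Ravi in UTC: 09:00-10:00, 10:15-16:00, 16:45-19:45 (add 5h to convert from UTC-5).
Ugo ∩ Finn: 15:15-16:00.
Ugo ∩ Finn ∩ Freya: 15:15-15:30.
Ugo ∩ Finn ∩ Freya ∩ Ravi: 15:15-15:30.

15:15-15:30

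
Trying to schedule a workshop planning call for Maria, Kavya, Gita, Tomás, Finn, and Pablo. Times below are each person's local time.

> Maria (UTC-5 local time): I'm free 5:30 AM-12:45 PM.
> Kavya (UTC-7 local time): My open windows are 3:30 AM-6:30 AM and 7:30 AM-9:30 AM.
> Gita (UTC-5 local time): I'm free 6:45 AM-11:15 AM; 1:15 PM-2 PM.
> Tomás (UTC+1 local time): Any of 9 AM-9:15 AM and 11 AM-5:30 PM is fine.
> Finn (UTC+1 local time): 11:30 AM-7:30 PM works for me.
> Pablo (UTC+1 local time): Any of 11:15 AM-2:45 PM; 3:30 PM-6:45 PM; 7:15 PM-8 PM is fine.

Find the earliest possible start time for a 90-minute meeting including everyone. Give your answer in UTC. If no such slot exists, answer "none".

11:45

Maria in UTC: 10:30-17:45 (add 5h to convert from UTC-5).
Kavya in UTC: 10:30-13:30, 14:30-16:30 (add 7h to convert from UTC-7).
Gita in UTC: 11:45-16:15, 18:15-19:00 (add 5h to convert from UTC-5).
Tomás in UTC: 08:00-08:15, 10:00-16:30 (subtract 1h to convert from UTC+1).
Finn in UTC: 10:30-18:30 (subtract 1h to convert from UTC+1).
Pablo in UTC: 10:15-13:45, 14:30-17:45, 18:15-19:00 (subtract 1h to convert from UTC+1).
Maria ∩ Kavya: 10:30-13:30, 14:30-16:30.
Maria ∩ Kavya ∩ Gita: 11:45-13:30, 14:30-16:15.
Maria ∩ Kavya ∩ Gita ∩ Tomás: 11:45-13:30, 14:30-16:15.
Maria ∩ Kavya ∩ Gita ∩ Tomás ∩ Finn: 11:45-13:30, 14:30-16:15.
Maria ∩ Kavya ∩ Gita ∩ Tomás ∩ Finn ∩ Pablo: 11:45-13:30, 14:30-16:15.
The first common window of at least 90 minutes is 11:45-13:30, so the earliest start is 11:45.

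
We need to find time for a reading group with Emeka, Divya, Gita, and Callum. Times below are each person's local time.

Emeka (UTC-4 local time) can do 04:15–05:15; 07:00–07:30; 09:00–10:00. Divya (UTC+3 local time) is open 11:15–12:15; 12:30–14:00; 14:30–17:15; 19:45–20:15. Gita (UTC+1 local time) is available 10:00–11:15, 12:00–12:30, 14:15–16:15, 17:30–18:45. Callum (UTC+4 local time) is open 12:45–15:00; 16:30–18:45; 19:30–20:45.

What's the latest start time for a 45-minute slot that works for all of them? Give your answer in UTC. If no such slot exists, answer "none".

13:15

Emeka in UTC: 08:15-09:15, 11:00-11:30, 13:00-14:00 (add 4h to convert from UTC-4).
Divya in UTC: 08:15-09:15, 09:30-11:00, 11:30-14:15, 16:45-17:15 (subtract 3h to convert from UTC+3).
Gita in UTC: 09:00-10:15, 11:00-11:30, 13:15-15:15, 16:30-17:45 (subtract 1h to convert from UTC+1).
Callum in UTC: 08:45-11:00, 12:30-14:45, 15:30-16:45 (subtract 4h to convert from UTC+4).
Emeka ∩ Divya: 08:15-09:15, 13:00-14:00.
Emeka ∩ Divya ∩ Gita: 09:00-09:15, 13:15-14:00.
Emeka ∩ Divya ∩ Gita ∩ Callum: 09:00-09:15, 13:15-14:00.
Those are the intersection windows.
The last common window of at least 45 minutes is 13:15-14:00; a 45-minute meeting can start as late as 13:15 and still end by 14:00.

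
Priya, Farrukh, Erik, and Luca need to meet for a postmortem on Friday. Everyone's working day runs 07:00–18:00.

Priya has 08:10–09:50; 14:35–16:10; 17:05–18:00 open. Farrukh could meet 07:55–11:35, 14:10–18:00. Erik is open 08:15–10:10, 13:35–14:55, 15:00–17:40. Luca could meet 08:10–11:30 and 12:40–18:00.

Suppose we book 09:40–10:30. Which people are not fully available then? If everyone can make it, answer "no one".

Erik, Priya

Priya: not fully free for 09:40-10:30. Farrukh: free for 09:40-10:30. Erik: not fully free for 09:40-10:30. Luca: free for 09:40-10:30.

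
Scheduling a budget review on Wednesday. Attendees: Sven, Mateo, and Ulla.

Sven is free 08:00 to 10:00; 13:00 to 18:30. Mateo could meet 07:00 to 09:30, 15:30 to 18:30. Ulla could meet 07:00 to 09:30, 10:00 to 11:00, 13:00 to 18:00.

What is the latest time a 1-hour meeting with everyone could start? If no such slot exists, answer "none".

17:00

Sven ∩ Mateo: 08:00-09:30, 15:30-18:30.
Sven ∩ Mateo ∩ Ulla: 08:00-09:30, 15:30-18:00.
The last common window of at least 60 minutes is 15:30-18:00; a 60-minute meeting can start as late as 17:00 and still end by 18:00.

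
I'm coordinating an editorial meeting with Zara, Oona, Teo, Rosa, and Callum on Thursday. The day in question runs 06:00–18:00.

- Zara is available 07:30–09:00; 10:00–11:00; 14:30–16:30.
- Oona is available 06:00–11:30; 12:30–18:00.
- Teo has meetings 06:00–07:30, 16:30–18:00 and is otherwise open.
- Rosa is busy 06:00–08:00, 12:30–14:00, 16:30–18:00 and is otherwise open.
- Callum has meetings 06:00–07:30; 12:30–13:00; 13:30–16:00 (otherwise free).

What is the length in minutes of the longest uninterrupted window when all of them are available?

60

Zara free: 07:30-09:00, 10:00-11:00, 14:30-16:30.
Oona free: 06:00-11:30, 12:30-18:00.
Teo free: 07:30-16:30 (invert busy blocks within the working day).
Rosa free: 08:00-12:30, 14:00-16:30 (invert busy blocks within the working day).
Callum free: 07:30-12:30, 13:00-13:30, 16:00-18:00 (invert busy blocks within the working day).
Zara ∩ Oona: 07:30-09:00, 10:00-11:00, 14:30-16:30.
Zara ∩ Oona ∩ Teo: 07:30-09:00, 10:00-11:00, 14:30-16:30.
Zara ∩ Oona ∩ Teo ∩ Rosa: 08:00-09:00, 10:00-11:00, 14:30-16:30.
Zara ∩ Oona ∩ Teo ∩ Rosa ∩ Callum: 08:00-09:00, 10:00-11:00, 16:00-16:30.
The longest is 08:00-09:00 at 60 minutes.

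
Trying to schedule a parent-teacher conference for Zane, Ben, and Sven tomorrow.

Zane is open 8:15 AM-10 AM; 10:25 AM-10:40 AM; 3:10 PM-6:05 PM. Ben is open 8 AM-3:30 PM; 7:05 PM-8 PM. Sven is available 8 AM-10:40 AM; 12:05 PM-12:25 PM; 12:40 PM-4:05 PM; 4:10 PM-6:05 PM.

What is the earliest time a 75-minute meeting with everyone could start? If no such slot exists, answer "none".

08:15

Zane ∩ Ben: 08:15-10:00, 10:25-10:40, 15:10-15:30.
Zane ∩ Ben ∩ Sven: 08:15-10:00, 10:25-10:40, 15:10-15:30.
So the common availability across everyone is 08:15-10:00, 10:25-10:40, 15:10-15:30.
The first common window of at least 75 minutes is 08:15-10:00, so the earliest start is 08:15.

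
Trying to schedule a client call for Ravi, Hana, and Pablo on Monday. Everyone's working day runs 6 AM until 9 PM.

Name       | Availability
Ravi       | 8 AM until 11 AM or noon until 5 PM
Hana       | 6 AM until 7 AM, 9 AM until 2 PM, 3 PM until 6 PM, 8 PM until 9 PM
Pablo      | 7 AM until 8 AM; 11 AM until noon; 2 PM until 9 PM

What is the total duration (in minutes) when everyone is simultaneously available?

Ravi ∩ Hana: 09:00-11:00, 12:00-14:00, 15:00-17:00.
Ravi ∩ Hana ∩ Pablo: 15:00-17:00.
That's a single block of 120 minutes.

120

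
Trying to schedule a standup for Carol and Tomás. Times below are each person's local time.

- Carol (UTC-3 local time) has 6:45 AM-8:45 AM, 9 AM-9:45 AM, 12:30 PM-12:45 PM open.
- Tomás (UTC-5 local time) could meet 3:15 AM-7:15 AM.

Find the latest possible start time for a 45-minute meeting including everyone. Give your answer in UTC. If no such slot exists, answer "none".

Carol in UTC: 09:45-11:45, 12:00-12:45, 15:30-15:45 (add 3h to convert from UTC-3).
Tomás in UTC: 08:15-12:15 (add 5h to convert from UTC-5).
Carol ∩ Tomás: 09:45-11:45, 12:00-12:15.
The last common window of at least 45 minutes is 09:45-11:45; a 45-minute meeting can start as late as 11:00 and still end by 11:45.

11:00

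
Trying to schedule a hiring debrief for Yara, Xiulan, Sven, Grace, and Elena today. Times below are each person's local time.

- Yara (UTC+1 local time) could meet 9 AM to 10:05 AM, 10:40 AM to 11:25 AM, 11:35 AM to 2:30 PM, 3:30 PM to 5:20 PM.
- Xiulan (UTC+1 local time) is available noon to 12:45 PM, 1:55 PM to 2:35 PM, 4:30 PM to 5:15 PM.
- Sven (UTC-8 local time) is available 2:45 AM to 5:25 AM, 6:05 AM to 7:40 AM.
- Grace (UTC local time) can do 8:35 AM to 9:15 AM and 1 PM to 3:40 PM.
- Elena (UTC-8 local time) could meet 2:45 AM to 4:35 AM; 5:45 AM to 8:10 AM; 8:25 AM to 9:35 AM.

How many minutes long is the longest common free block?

10

Yara in UTC: 08:00-09:05, 09:40-10:25, 10:35-13:30, 14:30-16:20 (subtract 1h to convert from UTC+1).
Xiulan in UTC: 11:00-11:45, 12:55-13:35, 15:30-16:15 (subtract 1h to convert from UTC+1).
Sven in UTC: 10:45-13:25, 14:05-15:40 (add 8h to convert from UTC-8).
Grace in UTC: 08:35-09:15, 13:00-15:40.
Elena in UTC: 10:45-12:35, 13:45-16:10, 16:25-17:35 (add 8h to convert from UTC-8).
Yara ∩ Xiulan: 11:00-11:45, 12:55-13:30, 15:30-16:15.
Yara ∩ Xiulan ∩ Sven: 11:00-11:45, 12:55-13:25, 15:30-15:40.
Yara ∩ Xiulan ∩ Sven ∩ Grace: 13:00-13:25, 15:30-15:40.
Yara ∩ Xiulan ∩ Sven ∩ Grace ∩ Elena: 15:30-15:40.
Those are the intersection windows.
The longest is 15:30-15:40 at 10 minutes.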